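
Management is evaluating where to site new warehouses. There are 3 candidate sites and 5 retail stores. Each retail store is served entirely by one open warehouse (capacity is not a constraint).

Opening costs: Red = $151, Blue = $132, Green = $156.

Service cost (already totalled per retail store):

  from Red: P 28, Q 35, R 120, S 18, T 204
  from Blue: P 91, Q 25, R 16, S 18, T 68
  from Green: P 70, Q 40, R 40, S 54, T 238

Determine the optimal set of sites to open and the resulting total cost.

For any fixed open set, each retail store goes to its cheapest open site; total = fixed + service.
{Blue}: P→Blue 91, Q→Blue 25, R→Blue 16, S→Blue 18, T→Blue 68. Service 218; fixed 132; total 350.
{Red, Blue}: P→Red 28, Q→Blue 25, R→Blue 16, S→Red 18, T→Blue 68. Service 155; fixed 283; total 438.
{Blue, Green}: service 197 + fixed 288 = 485
{Red, Blue, Green}: P→Red 28, Q→Blue 25, R→Blue 16, S→Red 18, T→Blue 68. Service 155; fixed 439; total 594.
No other subset beats 350.

Open Blue only; minimum total cost 350.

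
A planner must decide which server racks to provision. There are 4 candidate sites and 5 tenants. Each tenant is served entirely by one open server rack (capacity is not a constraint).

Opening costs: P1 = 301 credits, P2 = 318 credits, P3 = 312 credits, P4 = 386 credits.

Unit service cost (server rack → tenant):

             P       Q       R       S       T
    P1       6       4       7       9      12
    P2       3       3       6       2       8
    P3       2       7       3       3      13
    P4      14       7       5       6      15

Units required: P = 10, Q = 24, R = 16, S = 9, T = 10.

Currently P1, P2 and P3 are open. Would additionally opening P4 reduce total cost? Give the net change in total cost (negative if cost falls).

Current service cost with {P1, P2, P3}: 238.
Adding P4: each tenant re-picks its cheapest; new service cost 238, saving 0.
Extra fixed cost: 386. Net change = 386 − 0 = 386.
(Totals: 1169 → 1555.)

No — net change +386 (cost rises by 386).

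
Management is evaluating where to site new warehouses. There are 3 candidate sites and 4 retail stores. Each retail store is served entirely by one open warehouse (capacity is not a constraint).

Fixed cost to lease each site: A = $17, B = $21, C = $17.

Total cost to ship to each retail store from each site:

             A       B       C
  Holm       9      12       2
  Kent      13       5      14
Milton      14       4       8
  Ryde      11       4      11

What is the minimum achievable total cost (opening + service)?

For any fixed open set, each retail store goes to its cheapest open site; total = fixed + service.
{B}: Holm→B 12, Kent→B 5, Milton→B 4, Ryde→B 4. Service 25; fixed 21; total 46.
{C}: Holm→C 2, Kent→C 14, Milton→C 8, Ryde→C 11. Service 35; fixed 17; total 52.
{B, C}: Holm→C 2, Kent→B 5, Milton→B 4, Ryde→B 4. Service 15; fixed 38; total 53.
{A, B, C}: service 15 + fixed 55 = 70
(All 7 nonempty subsets were checked; B only is lowest.)

Minimum total cost: 46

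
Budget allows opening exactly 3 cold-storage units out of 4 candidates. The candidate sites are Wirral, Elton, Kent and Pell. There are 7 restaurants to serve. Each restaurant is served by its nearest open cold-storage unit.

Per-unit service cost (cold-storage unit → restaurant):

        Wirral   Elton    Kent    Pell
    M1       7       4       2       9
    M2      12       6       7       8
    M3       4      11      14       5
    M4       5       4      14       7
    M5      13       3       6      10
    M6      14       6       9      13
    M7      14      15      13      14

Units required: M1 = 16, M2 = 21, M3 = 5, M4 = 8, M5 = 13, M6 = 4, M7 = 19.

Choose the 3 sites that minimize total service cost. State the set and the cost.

With exactly 3 open, each restaurant uses its cheapest among the chosen.
{Wirral, Elton, Kent}: M1→Kent 2·16=32, M2→Elton 6·21=126, M3→Wirral 4·5=20, M4→Elton 4·8=32, M5→Elton 3·13=39, M6→Elton 6·4=24, M7→Kent 13·19=247. Service cost 520.
{Elton, Kent, Pell}: service cost 525
{Wirral, Elton, Pell}: service cost 571
Among all 4 size-3 choices, {Wirral, Elton, Kent} is lowest.

Choose Wirral, Elton and Kent; total service cost 520.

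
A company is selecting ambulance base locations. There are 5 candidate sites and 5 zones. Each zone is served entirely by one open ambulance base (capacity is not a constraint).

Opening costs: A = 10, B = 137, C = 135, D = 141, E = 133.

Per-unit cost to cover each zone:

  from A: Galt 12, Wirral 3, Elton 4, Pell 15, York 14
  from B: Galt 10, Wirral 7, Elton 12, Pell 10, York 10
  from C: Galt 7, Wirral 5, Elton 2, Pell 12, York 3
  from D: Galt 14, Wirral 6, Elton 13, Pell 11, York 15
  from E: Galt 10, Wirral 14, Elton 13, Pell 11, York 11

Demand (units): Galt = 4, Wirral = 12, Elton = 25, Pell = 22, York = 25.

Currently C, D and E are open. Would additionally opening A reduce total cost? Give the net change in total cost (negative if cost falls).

Current service cost with {C, D, E}: 455.
Adding A: each zone re-picks its cheapest; new service cost 431, saving 24.
Extra fixed cost: 10. Net change = 10 − 24 = -14.
(Totals: 864 → 850.)

Yes — net change −14 (cost falls by 14).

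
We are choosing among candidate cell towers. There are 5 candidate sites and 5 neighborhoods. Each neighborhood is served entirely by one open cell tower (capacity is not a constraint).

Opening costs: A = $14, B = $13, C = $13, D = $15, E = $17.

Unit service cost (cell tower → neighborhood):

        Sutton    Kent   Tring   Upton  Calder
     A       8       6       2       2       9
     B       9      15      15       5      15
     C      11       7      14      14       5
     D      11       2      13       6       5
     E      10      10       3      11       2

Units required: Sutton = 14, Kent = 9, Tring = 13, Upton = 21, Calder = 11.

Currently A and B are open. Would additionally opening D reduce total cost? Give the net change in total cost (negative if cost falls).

Yes — net change −65 (cost falls by 65).

Current service cost with {A, B}: 333.
Adding D: each neighborhood re-picks its cheapest; new service cost 253, saving 80.
Extra fixed cost: 15. Net change = 15 − 80 = -65.
(Totals: 360 → 295.)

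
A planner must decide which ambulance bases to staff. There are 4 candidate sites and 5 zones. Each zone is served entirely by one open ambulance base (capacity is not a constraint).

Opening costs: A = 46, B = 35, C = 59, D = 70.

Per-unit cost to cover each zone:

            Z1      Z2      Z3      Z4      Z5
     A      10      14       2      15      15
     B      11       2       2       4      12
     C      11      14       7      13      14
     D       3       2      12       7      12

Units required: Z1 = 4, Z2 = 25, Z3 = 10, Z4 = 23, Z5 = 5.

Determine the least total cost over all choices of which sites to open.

For any fixed open set, each zone goes to its cheapest open site; total = fixed + service.
{B}: Z1→B 11·4=44, Z2→B 2·25=50, Z3→B 2·10=20, Z4→B 4·23=92, Z5→B 12·5=60. Service 266; fixed 35; total 301.
{B, D}: Z1→D 3·4=12, Z2→B 2·25=50, Z3→B 2·10=20, Z4→B 4·23=92, Z5→B 12·5=60. Service 234; fixed 105; total 339.
{A, B}: service 262 + fixed 81 = 343
{A, B, C, D}: service 234 + fixed 210 = 444
No other subset beats 301.

Minimum total cost: 301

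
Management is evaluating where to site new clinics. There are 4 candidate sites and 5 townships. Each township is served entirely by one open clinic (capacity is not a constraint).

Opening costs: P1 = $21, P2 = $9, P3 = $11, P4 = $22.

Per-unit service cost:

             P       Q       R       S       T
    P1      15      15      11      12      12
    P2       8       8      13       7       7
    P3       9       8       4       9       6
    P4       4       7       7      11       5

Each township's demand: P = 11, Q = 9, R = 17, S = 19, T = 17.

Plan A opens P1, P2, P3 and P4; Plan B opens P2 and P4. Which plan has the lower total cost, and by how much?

Plan A is cheaper by 19.

Plan A: {P1, P2, P3, P4}: P→P4 4·11=44, Q→P4 7·9=63, R→P3 4·17=68, S→P2 7·19=133, T→P4 5·17=85. Service 393; fixed 63; total 456.
Plan B: {P2, P4}: P→P4 4·11=44, Q→P4 7·9=63, R→P4 7·17=119, S→P2 7·19=133, T→P4 5·17=85. Service 444; fixed 31; total 475.
Difference: |456 − 475| = 19.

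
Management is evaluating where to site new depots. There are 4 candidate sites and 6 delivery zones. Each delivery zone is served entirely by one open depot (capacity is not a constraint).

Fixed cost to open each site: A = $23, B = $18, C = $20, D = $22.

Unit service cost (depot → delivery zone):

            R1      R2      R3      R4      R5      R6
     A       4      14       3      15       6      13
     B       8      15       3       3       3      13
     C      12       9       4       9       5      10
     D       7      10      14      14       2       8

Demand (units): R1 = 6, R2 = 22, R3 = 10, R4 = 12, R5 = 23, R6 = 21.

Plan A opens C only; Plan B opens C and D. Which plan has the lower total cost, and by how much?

Plan B is cheaper by 119.

Plan A: {C}: R1→C 12·6=72, R2→C 9·22=198, R3→C 4·10=40, R4→C 9·12=108, R5→C 5·23=115, R6→C 10·21=210. Service 743; fixed 20; total 763.
Plan B: {C, D}: R1→D 7·6=42, R2→C 9·22=198, R3→C 4·10=40, R4→C 9·12=108, R5→D 2·23=46, R6→D 8·21=168. Service 602; fixed 42; total 644.
Difference: |763 − 644| = 119.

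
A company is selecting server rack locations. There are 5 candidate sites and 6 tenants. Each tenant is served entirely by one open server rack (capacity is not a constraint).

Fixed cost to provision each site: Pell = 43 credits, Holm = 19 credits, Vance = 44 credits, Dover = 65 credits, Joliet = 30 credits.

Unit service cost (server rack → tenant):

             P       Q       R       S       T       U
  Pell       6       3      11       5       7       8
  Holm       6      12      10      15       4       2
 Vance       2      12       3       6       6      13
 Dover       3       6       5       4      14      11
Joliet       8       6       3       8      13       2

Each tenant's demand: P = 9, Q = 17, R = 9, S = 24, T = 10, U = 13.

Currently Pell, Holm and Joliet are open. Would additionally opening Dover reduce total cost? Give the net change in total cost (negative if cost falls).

Current service cost with {Pell, Holm, Joliet}: 318.
Adding Dover: each tenant re-picks its cheapest; new service cost 267, saving 51.
Extra fixed cost: 65. Net change = 65 − 51 = 14.
(Totals: 410 → 424.)

No — net change +14 (cost rises by 14).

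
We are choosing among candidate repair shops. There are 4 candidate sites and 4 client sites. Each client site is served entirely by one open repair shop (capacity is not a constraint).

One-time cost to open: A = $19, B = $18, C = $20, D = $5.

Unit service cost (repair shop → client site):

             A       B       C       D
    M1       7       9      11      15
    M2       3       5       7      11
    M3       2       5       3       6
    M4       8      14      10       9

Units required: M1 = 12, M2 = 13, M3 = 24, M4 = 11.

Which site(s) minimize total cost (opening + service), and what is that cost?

Open A only; minimum total cost 278.

For any fixed open set, each client site goes to its cheapest open site; total = fixed + service.
{A}: M1→A 7·12=84, M2→A 3·13=39, M3→A 2·24=48, M4→A 8·11=88. Service 259; fixed 19; total 278.
{A, D}: M1→A 7·12=84, M2→A 3·13=39, M3→A 2·24=48, M4→A 8·11=88. Service 259; fixed 24; total 283.
{A, B}: service 259 + fixed 37 = 296
{A, B, C, D}: service 259 + fixed 62 = 321
No other subset beats 278.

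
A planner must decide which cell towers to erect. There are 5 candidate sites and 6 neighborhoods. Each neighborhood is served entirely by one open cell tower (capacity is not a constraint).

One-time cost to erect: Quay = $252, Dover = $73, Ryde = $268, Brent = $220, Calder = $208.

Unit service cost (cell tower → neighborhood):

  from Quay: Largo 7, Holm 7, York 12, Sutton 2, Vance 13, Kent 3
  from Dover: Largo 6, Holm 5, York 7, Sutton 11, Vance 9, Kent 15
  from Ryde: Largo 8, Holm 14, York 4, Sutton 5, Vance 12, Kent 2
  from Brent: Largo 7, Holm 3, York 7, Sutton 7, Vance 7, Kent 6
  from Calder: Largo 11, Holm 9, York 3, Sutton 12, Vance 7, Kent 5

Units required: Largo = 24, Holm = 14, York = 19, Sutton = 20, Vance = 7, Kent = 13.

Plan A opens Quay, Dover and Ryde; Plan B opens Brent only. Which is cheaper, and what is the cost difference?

Plan A: {Quay, Dover, Ryde}: Largo→Dover 6·24=144, Holm→Dover 5·14=70, York→Ryde 4·19=76, Sutton→Quay 2·20=40, Vance→Dover 9·7=63, Kent→Ryde 2·13=26. Service 419; fixed 593; total 1012.
Plan B: {Brent}: Largo→Brent 7·24=168, Holm→Brent 3·14=42, York→Brent 7·19=133, Sutton→Brent 7·20=140, Vance→Brent 7·7=49, Kent→Brent 6·13=78. Service 610; fixed 220; total 830.
Difference: |1012 − 830| = 182.

Plan B is cheaper by 182.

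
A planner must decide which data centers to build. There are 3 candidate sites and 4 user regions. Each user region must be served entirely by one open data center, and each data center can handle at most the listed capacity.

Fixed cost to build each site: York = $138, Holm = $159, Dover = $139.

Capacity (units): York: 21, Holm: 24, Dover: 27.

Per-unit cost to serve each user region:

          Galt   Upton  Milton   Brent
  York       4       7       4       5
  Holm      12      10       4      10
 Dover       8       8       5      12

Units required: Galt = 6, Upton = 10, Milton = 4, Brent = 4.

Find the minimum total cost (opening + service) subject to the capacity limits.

Open {Dover}: Galt→Dover 8·6=48, Upton→Dover 8·10=80, Milton→Dover 5·4=20, Brent→Dover 12·4=48.
Loads: Dover carries 24/27. Service 196; fixed 139; total 335.
Next best feasible plan costs 387.

Minimum total cost: 335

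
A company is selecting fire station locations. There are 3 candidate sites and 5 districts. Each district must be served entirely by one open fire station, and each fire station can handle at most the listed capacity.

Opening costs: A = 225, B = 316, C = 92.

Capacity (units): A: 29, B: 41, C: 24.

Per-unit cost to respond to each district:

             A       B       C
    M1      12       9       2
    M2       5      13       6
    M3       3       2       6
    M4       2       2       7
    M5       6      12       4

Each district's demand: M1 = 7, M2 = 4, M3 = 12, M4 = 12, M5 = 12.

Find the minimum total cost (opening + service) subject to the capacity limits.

Open {A, C}: M1→C 2·7=14, M2→A 5·4=20, M3→A 3·12=36, M4→A 2·12=24, M5→C 4·12=48.
Loads: A carries 28/29, C carries 19/24. Service 142; fixed 317; total 459.
Next best feasible plan costs 463.

Minimum total cost: 459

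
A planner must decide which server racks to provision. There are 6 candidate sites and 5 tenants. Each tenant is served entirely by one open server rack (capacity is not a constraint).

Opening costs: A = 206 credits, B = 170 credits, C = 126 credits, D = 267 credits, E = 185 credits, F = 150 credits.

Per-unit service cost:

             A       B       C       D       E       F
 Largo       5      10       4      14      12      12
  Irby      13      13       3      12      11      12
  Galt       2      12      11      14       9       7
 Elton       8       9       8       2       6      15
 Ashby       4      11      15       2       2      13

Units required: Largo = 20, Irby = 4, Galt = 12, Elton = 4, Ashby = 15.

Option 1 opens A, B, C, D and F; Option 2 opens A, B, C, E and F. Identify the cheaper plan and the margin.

Option 2 is cheaper by 66.

Option 1: {A, B, C, D, F}: Largo→C 4·20=80, Irby→C 3·4=12, Galt→A 2·12=24, Elton→D 2·4=8, Ashby→D 2·15=30. Service 154; fixed 919; total 1073.
Option 2: {A, B, C, E, F}: Largo→C 4·20=80, Irby→C 3·4=12, Galt→A 2·12=24, Elton→E 6·4=24, Ashby→E 2·15=30. Service 170; fixed 837; total 1007.
Difference: |1073 − 1007| = 66.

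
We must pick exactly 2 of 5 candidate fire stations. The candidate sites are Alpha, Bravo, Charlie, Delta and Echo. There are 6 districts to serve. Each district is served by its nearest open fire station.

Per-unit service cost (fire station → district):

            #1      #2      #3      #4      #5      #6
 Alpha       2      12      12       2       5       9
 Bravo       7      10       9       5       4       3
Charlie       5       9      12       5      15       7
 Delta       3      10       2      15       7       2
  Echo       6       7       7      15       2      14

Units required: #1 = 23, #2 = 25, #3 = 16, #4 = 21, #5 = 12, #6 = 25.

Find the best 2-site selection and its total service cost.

With exactly 2 open, each district uses its cheapest among the chosen.
{Alpha, Delta}: #1→Alpha 2·23=46, #2→Delta 10·25=250, #3→Delta 2·16=32, #4→Alpha 2·21=42, #5→Alpha 5·12=60, #6→Delta 2·25=50. Service cost 480.
{Bravo, Delta}: service cost 554
{Charlie, Delta}: service cost 565
Among all 10 size-2 choices, {Alpha, Delta} is lowest.

Choose Alpha and Delta; total service cost 480.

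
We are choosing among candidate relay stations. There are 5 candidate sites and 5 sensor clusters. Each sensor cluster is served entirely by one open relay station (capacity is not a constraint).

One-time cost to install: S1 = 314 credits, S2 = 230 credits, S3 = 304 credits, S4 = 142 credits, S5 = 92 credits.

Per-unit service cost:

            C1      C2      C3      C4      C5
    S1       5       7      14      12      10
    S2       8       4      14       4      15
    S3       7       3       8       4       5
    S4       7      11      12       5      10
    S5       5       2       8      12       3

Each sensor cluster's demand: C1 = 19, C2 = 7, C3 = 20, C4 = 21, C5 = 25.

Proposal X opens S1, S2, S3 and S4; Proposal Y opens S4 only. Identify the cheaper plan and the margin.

Proposal X: {S1, S2, S3, S4}: C1→S1 5·19=95, C2→S3 3·7=21, C3→S3 8·20=160, C4→S2 4·21=84, C5→S3 5·25=125. Service 485; fixed 990; total 1475.
Proposal Y: {S4}: C1→S4 7·19=133, C2→S4 11·7=77, C3→S4 12·20=240, C4→S4 5·21=105, C5→S4 10·25=250. Service 805; fixed 142; total 947.
Difference: |1475 − 947| = 528.

Proposal Y is cheaper by 528.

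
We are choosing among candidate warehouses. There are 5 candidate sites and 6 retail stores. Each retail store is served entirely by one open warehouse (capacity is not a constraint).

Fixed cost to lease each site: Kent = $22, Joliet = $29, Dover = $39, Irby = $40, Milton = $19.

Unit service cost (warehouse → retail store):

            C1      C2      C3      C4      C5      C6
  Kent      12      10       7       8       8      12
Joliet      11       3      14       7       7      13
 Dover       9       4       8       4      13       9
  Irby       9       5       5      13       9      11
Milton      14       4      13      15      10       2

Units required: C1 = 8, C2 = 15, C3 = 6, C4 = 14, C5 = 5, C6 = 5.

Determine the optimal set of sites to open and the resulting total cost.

Open Joliet, Dover and Milton; minimum total cost 353.

For any fixed open set, each retail store goes to its cheapest open site; total = fixed + service.
{Joliet, Dover, Milton}: C1→Dover 9·8=72, C2→Joliet 3·15=45, C3→Dover 8·6=48, C4→Dover 4·14=56, C5→Joliet 7·5=35, C6→Milton 2·5=10. Service 266; fixed 87; total 353.
{Dover, Milton}: service 296 + fixed 58 = 354
{Kent, Dover, Milton}: service 280 + fixed 80 = 360
{Kent, Joliet, Dover, Irby, Milton}: service 248 + fixed 149 = 397
No other subset beats 353.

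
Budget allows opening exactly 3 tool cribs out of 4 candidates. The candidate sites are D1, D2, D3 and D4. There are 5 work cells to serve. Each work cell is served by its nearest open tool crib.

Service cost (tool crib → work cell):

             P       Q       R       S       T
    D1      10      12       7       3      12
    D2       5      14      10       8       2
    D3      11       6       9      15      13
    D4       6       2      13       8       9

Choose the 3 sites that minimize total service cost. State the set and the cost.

With exactly 3 open, each work cell uses its cheapest among the chosen.
{D1, D2, D4}: P→D2 5, Q→D4 2, R→D1 7, S→D1 3, T→D2 2. Service cost 19.
{D1, D2, D3}: service cost 23
{D2, D3, D4}: service cost 26
Among all 4 size-3 choices, {D1, D2, D4} is lowest.

Choose D1, D2 and D4; total service cost 19.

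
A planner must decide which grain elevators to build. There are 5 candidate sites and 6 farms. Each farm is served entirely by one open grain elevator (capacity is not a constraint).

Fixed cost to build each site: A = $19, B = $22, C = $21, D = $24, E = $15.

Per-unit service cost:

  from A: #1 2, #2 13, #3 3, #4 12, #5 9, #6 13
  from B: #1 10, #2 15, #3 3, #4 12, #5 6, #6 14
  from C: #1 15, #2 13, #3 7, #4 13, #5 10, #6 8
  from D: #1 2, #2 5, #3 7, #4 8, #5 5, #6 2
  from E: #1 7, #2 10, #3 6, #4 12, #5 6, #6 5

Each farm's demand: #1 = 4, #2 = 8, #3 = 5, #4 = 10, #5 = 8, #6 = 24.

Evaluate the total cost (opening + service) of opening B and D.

Total cost: 277

Each farm is assigned to its cheapest site among the open ones.
{B, D}: #1→D 2·4=8, #2→D 5·8=40, #3→B 3·5=15, #4→D 8·10=80, #5→D 5·8=40, #6→D 2·24=48. Service 231; fixed 46; total 277.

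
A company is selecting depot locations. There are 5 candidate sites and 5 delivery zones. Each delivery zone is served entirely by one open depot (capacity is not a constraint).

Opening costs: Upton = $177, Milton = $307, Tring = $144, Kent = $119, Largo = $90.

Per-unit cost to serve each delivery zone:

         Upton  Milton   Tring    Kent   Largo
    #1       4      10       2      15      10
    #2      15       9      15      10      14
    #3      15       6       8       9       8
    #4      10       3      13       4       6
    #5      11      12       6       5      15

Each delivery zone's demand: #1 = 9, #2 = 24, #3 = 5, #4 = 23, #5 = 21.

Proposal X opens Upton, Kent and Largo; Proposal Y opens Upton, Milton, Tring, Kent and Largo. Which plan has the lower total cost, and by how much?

Proposal X is cheaper by 376.

Proposal X: {Upton, Kent, Largo}: #1→Upton 4·9=36, #2→Kent 10·24=240, #3→Largo 8·5=40, #4→Kent 4·23=92, #5→Kent 5·21=105. Service 513; fixed 386; total 899.
Proposal Y: {Upton, Milton, Tring, Kent, Largo}: #1→Tring 2·9=18, #2→Milton 9·24=216, #3→Milton 6·5=30, #4→Milton 3·23=69, #5→Kent 5·21=105. Service 438; fixed 837; total 1275.
Difference: |899 − 1275| = 376.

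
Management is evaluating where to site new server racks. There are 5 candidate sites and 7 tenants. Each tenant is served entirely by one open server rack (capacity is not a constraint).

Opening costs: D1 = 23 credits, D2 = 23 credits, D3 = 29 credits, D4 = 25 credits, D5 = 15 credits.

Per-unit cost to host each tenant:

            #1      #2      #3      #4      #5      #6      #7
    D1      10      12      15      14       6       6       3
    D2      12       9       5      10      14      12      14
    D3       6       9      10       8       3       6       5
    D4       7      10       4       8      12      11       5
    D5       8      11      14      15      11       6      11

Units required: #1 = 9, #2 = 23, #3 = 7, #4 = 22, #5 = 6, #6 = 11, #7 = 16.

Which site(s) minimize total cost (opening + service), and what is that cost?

For any fixed open set, each tenant goes to its cheapest open site; total = fixed + service.
{D1, D3, D4}: #1→D3 6·9=54, #2→D3 9·23=207, #3→D4 4·7=28, #4→D3 8·22=176, #5→D3 3·6=18, #6→D1 6·11=66, #7→D1 3·16=48. Service 597; fixed 77; total 674.
{D1, D2, D3}: service 604 + fixed 75 = 679
{D3, D4}: #1→D3 6·9=54, #2→D3 9·23=207, #3→D4 4·7=28, #4→D3 8·22=176, #5→D3 3·6=18, #6→D3 6·11=66, #7→D3 5·16=80. Service 629; fixed 54; total 683.
{D1, D2, D3, D4, D5}: #1→D3 6·9=54, #2→D2 9·23=207, #3→D4 4·7=28, #4→D3 8·22=176, #5→D3 3·6=18, #6→D1 6·11=66, #7→D1 3·16=48. Service 597; fixed 115; total 712.
No other subset beats 674.

Open D1, D3 and D4; minimum total cost 674.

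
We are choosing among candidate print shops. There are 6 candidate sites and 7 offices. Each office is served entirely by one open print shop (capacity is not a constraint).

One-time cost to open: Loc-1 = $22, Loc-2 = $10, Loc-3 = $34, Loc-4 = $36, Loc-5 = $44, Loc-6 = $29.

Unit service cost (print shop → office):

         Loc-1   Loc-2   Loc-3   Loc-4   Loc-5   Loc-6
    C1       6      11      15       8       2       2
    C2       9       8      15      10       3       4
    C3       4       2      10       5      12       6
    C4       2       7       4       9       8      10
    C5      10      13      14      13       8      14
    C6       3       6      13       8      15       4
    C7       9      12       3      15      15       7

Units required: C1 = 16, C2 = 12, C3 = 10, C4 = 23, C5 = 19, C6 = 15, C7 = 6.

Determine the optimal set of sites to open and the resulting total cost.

Open Loc-1, Loc-2, Loc-3 and Loc-5; minimum total cost 459.

For any fixed open set, each office goes to its cheapest open site; total = fixed + service.
{Loc-1, Loc-2, Loc-3, Loc-5}: C1→Loc-5 2·16=32, C2→Loc-5 3·12=36, C3→Loc-2 2·10=20, C4→Loc-1 2·23=46, C5→Loc-5 8·19=152, C6→Loc-1 3·15=45, C7→Loc-3 3·6=18. Service 349; fixed 110; total 459.
{Loc-1, Loc-2, Loc-5}: service 385 + fixed 76 = 461
{Loc-1, Loc-3, Loc-5}: C1→Loc-5 2·16=32, C2→Loc-5 3·12=36, C3→Loc-1 4·10=40, C4→Loc-1 2·23=46, C5→Loc-5 8·19=152, C6→Loc-1 3·15=45, C7→Loc-3 3·6=18. Service 369; fixed 100; total 469.
{Loc-1, Loc-2, Loc-3, Loc-4, Loc-5, Loc-6}: service 349 + fixed 175 = 524
No other subset beats 459.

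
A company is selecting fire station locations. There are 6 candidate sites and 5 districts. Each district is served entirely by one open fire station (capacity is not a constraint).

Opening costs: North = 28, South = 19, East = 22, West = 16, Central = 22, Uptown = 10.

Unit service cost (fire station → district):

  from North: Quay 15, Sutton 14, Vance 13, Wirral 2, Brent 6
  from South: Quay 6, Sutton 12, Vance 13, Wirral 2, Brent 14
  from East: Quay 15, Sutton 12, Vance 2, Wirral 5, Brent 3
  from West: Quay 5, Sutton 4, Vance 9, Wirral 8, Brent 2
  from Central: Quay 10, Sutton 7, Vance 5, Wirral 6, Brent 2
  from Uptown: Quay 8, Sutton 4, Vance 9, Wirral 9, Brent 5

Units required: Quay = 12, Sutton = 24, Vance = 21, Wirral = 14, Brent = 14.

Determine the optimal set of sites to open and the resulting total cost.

For any fixed open set, each district goes to its cheapest open site; total = fixed + service.
{South, East, West}: Quay→West 5·12=60, Sutton→West 4·24=96, Vance→East 2·21=42, Wirral→South 2·14=28, Brent→West 2·14=28. Service 254; fixed 57; total 311.
{North, East, West}: service 254 + fixed 66 = 320
{South, East, West, Uptown}: Quay→West 5·12=60, Sutton→West 4·24=96, Vance→East 2·21=42, Wirral→South 2·14=28, Brent→West 2·14=28. Service 254; fixed 67; total 321.
{North, South, East, West, Central, Uptown}: service 254 + fixed 117 = 371
No other subset beats 311.

Open South, East and West; minimum total cost 311.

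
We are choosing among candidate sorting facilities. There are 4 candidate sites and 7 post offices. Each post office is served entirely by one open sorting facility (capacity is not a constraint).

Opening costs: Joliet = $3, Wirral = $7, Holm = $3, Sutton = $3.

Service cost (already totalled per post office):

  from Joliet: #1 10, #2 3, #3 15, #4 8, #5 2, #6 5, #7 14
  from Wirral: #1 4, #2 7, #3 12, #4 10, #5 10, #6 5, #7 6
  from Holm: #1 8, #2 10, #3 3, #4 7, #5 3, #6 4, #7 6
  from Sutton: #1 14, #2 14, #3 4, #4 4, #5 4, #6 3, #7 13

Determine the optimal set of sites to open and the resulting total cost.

Open Joliet, Holm and Sutton; minimum total cost 38.

For any fixed open set, each post office goes to its cheapest open site; total = fixed + service.
{Joliet, Holm, Sutton}: #1→Holm 8, #2→Joliet 3, #3→Holm 3, #4→Sutton 4, #5→Joliet 2, #6→Sutton 3, #7→Holm 6. Service 29; fixed 9; total 38.
{Joliet, Wirral, Sutton}: service 26 + fixed 13 = 39
{Joliet, Holm}: service 33 + fixed 6 = 39
{Joliet, Wirral, Holm, Sutton}: #1→Wirral 4, #2→Joliet 3, #3→Holm 3, #4→Sutton 4, #5→Joliet 2, #6→Sutton 3, #7→Wirral 6. Service 25; fixed 16; total 41.
No other subset beats 38.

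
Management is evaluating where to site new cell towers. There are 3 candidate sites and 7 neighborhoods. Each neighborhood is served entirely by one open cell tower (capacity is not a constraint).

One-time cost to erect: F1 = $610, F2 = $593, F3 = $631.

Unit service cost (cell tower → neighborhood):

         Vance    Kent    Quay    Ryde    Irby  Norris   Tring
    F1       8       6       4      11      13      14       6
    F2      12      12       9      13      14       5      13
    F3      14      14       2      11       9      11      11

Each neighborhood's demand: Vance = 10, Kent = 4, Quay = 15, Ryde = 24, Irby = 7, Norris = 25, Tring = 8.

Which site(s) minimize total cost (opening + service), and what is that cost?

For any fixed open set, each neighborhood goes to its cheapest open site; total = fixed + service.
{F1}: Vance→F1 8·10=80, Kent→F1 6·4=24, Quay→F1 4·15=60, Ryde→F1 11·24=264, Irby→F1 13·7=91, Norris→F1 14·25=350, Tring→F1 6·8=48. Service 917; fixed 610; total 1527.
{F2}: service 942 + fixed 593 = 1535
{F3}: service 916 + fixed 631 = 1547
{F1, F2, F3}: service 634 + fixed 1834 = 2468
(All 7 nonempty subsets were checked; F1 only is lowest.)

Open F1 only; minimum total cost 1527.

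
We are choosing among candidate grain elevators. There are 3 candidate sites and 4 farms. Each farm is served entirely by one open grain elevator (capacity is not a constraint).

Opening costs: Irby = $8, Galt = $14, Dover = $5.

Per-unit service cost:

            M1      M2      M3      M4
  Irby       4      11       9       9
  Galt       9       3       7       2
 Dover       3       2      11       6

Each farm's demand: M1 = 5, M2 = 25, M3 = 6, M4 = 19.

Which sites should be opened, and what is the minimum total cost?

Open Galt and Dover; minimum total cost 164.

For any fixed open set, each farm goes to its cheapest open site; total = fixed + service.
{Galt, Dover}: M1→Dover 3·5=15, M2→Dover 2·25=50, M3→Galt 7·6=42, M4→Galt 2·19=38. Service 145; fixed 19; total 164.
{Irby, Galt, Dover}: service 145 + fixed 27 = 172
{Irby, Galt}: M1→Irby 4·5=20, M2→Galt 3·25=75, M3→Galt 7·6=42, M4→Galt 2·19=38. Service 175; fixed 22; total 197.
{Dover}: M1→Dover 3·5=15, M2→Dover 2·25=50, M3→Dover 11·6=66, M4→Dover 6·19=114. Service 245; fixed 5; total 250.
(All 7 nonempty subsets were checked; Galt and Dover is lowest.)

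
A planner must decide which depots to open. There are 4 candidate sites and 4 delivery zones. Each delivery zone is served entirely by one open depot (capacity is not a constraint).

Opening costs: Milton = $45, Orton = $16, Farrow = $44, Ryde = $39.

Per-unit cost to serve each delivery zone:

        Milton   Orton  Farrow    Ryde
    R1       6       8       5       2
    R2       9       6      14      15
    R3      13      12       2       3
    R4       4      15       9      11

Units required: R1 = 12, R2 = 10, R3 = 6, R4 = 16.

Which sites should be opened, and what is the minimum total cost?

Open Milton, Orton and Ryde; minimum total cost 266.

For any fixed open set, each delivery zone goes to its cheapest open site; total = fixed + service.
{Milton, Orton, Ryde}: R1→Ryde 2·12=24, R2→Orton 6·10=60, R3→Ryde 3·6=18, R4→Milton 4·16=64. Service 166; fixed 100; total 266.
{Milton, Ryde}: R1→Ryde 2·12=24, R2→Milton 9·10=90, R3→Ryde 3·6=18, R4→Milton 4·16=64. Service 196; fixed 84; total 280.
{Milton, Orton, Farrow}: service 196 + fixed 105 = 301
{Milton, Orton, Farrow, Ryde}: service 160 + fixed 144 = 304
No other subset beats 266.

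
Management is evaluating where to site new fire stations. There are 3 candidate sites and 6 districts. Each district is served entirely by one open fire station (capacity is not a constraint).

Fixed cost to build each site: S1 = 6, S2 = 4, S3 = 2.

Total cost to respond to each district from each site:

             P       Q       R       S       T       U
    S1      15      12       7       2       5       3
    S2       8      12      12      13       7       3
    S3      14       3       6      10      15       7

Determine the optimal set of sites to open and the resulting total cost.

Open S1, S2 and S3; minimum total cost 39.

For any fixed open set, each district goes to its cheapest open site; total = fixed + service.
{S1, S2, S3}: P→S2 8, Q→S3 3, R→S3 6, S→S1 2, T→S1 5, U→S1 3. Service 27; fixed 12; total 39.
{S1, S3}: P→S3 14, Q→S3 3, R→S3 6, S→S1 2, T→S1 5, U→S1 3. Service 33; fixed 8; total 41.
{S2, S3}: P→S2 8, Q→S3 3, R→S3 6, S→S3 10, T→S2 7, U→S2 3. Service 37; fixed 6; total 43.
{S3}: service 55 + fixed 2 = 57
No other subset beats 39.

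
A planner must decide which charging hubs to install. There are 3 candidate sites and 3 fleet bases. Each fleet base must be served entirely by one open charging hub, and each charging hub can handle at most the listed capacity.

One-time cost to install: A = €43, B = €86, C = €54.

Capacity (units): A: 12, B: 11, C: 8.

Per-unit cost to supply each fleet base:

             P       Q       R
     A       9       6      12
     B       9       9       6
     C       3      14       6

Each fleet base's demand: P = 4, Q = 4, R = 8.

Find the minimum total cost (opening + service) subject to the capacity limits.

Open {A, C}: P→A 9·4=36, Q→A 6·4=24, R→C 6·8=48.
Loads: A carries 8/12, C carries 8/8. Service 108; fixed 97; total 205.
Next best feasible plan costs 229.

Minimum total cost: 205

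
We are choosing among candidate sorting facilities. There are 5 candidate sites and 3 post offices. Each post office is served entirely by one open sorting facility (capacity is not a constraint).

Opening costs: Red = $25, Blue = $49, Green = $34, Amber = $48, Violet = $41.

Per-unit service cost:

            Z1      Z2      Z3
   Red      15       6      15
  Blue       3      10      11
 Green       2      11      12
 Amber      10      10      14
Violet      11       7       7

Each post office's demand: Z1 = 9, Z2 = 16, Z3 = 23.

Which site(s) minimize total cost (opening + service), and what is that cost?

Open Green and Violet; minimum total cost 366.

For any fixed open set, each post office goes to its cheapest open site; total = fixed + service.
{Green, Violet}: Z1→Green 2·9=18, Z2→Violet 7·16=112, Z3→Violet 7·23=161. Service 291; fixed 75; total 366.
{Red, Green, Violet}: service 275 + fixed 100 = 375
{Blue, Violet}: service 300 + fixed 90 = 390
{Red, Blue, Green, Amber, Violet}: service 275 + fixed 197 = 472
No other subset beats 366.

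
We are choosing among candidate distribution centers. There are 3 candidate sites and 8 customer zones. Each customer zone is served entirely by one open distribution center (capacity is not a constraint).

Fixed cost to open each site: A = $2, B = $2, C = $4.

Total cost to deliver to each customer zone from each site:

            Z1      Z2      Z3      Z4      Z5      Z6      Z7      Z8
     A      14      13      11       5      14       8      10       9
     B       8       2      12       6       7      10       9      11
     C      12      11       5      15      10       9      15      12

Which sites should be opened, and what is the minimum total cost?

For any fixed open set, each customer zone goes to its cheapest open site; total = fixed + service.
{A, B, C}: Z1→B 8, Z2→B 2, Z3→C 5, Z4→A 5, Z5→B 7, Z6→A 8, Z7→B 9, Z8→A 9. Service 53; fixed 8; total 61.
{A, B}: service 59 + fixed 4 = 63
{B, C}: Z1→B 8, Z2→B 2, Z3→C 5, Z4→B 6, Z5→B 7, Z6→C 9, Z7→B 9, Z8→B 11. Service 57; fixed 6; total 63.
{A}: service 84 + fixed 2 = 86
No other subset beats 61.

Open A, B and C; minimum total cost 61.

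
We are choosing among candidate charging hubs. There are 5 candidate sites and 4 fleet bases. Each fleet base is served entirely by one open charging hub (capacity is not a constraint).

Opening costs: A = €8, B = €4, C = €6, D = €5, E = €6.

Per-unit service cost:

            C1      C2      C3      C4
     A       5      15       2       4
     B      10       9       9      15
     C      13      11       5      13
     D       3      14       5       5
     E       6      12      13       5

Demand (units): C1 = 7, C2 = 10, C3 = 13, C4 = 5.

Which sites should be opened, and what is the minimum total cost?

For any fixed open set, each fleet base goes to its cheapest open site; total = fixed + service.
{A, B, D}: C1→D 3·7=21, C2→B 9·10=90, C3→A 2·13=26, C4→A 4·5=20. Service 157; fixed 17; total 174.
{A, B, C, D}: service 157 + fixed 23 = 180
{A, B, D, E}: service 157 + fixed 23 = 180
{A, B, C, D, E}: service 157 + fixed 29 = 186
No other subset beats 174.

Open A, B and D; minimum total cost 174.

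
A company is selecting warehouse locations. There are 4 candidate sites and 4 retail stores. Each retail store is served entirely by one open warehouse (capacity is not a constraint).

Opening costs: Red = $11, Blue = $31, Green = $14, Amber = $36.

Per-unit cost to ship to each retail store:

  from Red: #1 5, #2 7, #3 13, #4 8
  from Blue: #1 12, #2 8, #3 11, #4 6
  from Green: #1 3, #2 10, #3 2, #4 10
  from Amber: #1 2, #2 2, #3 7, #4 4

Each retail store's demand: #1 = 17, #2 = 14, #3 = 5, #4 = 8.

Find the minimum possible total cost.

Minimum total cost: 154

For any fixed open set, each retail store goes to its cheapest open site; total = fixed + service.
{Green, Amber}: #1→Amber 2·17=34, #2→Amber 2·14=28, #3→Green 2·5=10, #4→Amber 4·8=32. Service 104; fixed 50; total 154.
{Red, Green, Amber}: service 104 + fixed 61 = 165
{Amber}: service 129 + fixed 36 = 165
{Red, Blue, Green, Amber}: service 104 + fixed 92 = 196
No other subset beats 154.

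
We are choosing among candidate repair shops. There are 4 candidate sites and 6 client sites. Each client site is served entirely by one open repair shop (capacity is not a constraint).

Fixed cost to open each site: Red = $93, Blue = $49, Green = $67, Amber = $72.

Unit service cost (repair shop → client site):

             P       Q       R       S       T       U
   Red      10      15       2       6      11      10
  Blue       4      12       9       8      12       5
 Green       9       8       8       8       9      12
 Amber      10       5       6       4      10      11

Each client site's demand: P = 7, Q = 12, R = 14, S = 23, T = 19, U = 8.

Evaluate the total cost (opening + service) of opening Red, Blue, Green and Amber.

Each client site is assigned to its cheapest site among the open ones.
{Red, Blue, Green, Amber}: P→Blue 4·7=28, Q→Amber 5·12=60, R→Red 2·14=28, S→Amber 4·23=92, T→Green 9·19=171, U→Blue 5·8=40. Service 419; fixed 281; total 700.

Total cost: 700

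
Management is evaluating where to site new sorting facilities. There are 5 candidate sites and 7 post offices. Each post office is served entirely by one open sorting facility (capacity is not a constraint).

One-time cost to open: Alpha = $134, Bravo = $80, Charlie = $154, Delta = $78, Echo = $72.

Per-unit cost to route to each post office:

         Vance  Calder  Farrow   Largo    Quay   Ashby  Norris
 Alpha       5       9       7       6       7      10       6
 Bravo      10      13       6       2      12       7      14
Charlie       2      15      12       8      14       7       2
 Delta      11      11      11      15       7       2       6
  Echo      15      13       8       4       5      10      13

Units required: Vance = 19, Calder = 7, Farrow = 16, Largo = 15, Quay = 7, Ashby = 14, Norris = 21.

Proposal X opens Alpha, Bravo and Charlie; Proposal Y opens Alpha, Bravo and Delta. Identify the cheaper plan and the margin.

Proposal X: {Alpha, Bravo, Charlie}: Vance→Charlie 2·19=38, Calder→Alpha 9·7=63, Farrow→Bravo 6·16=96, Largo→Bravo 2·15=30, Quay→Alpha 7·7=49, Ashby→Bravo 7·14=98, Norris→Charlie 2·21=42. Service 416; fixed 368; total 784.
Proposal Y: {Alpha, Bravo, Delta}: Vance→Alpha 5·19=95, Calder→Alpha 9·7=63, Farrow→Bravo 6·16=96, Largo→Bravo 2·15=30, Quay→Alpha 7·7=49, Ashby→Delta 2·14=28, Norris→Alpha 6·21=126. Service 487; fixed 292; total 779.
Difference: |784 − 779| = 5.

Proposal Y is cheaper by 5.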